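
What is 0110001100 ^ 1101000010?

XOR: 1 when bits differ
  0110001100
^ 1101000010
------------
  1011001110
Decimal: 396 ^ 834 = 718



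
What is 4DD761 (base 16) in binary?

Convert each hex digit to 4 bits:
  4 = 0100
  D = 1101
  D = 1101
  7 = 0111
  6 = 0110
  1 = 0001
Concatenate: 010011011101011101100001



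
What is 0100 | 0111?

OR: 1 when either bit is 1
  0100
| 0111
------
  0111
Decimal: 4 | 7 = 7



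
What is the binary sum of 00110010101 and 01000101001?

Add column by column from the right: bit + bit + carry-in; write the sum mod 2, carry 1 when the sum is 2 or 3.
carry:  00000000010
        00110010101
+       01000101001
-------------------
       001110111110
(the carry out of the leftmost column, 0, becomes the leading bit)
Decimal check:
  00110010101 = 256 + 128 + 16 + 4 + 1 = 405
  01000101001 = 512 + 32 + 8 + 1 = 553
  405 + 553 = 958, and 001110111110 = 512 + 256 + 128 + 32 + 16 + 8 + 4 + 2 = 958 ✓



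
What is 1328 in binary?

Using repeated division by 2:
1328 ÷ 2 = 664 remainder 0
664 ÷ 2 = 332 remainder 0
332 ÷ 2 = 166 remainder 0
166 ÷ 2 = 83 remainder 0
83 ÷ 2 = 41 remainder 1
41 ÷ 2 = 20 remainder 1
20 ÷ 2 = 10 remainder 0
10 ÷ 2 = 5 remainder 0
5 ÷ 2 = 2 remainder 1
2 ÷ 2 = 1 remainder 0
1 ÷ 2 = 0 remainder 1
Reading remainders bottom to top: 10100110000



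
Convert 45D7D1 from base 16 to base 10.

Expand by place value (powers of 16):
Digit values: D = 13
45D7D1 = 4 × 16^5 + 5 × 16^4 + 13 × 16^3 + 7 × 16^2 + 13 × 16^1 + 1 × 16^0
= 4 × 1048576 + 5 × 65536 + 13 × 4096 + 7 × 256 + 13 × 16 + 1 × 1
= 4194304 + 327680 + 53248 + 1792 + 208 + 1
= 4577233



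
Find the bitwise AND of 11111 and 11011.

AND: 1 only when both bits are 1
  11111
& 11011
-------
  11011
Decimal: 31 & 27 = 27



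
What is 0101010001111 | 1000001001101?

OR: 1 when either bit is 1
  0101010001111
| 1000001001101
---------------
  1101011001111
Decimal: 2703 | 4173 = 6863



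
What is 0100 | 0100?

OR: 1 when either bit is 1
  0100
| 0100
------
  0100
Decimal: 4 | 4 = 4



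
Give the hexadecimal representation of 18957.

Using repeated division by 16 (digits 10–15 are A–F):
18957 ÷ 16 = 1184 remainder 13 (D)
1184 ÷ 16 = 74 remainder 0
74 ÷ 16 = 4 remainder 10 (A)
4 ÷ 16 = 0 remainder 4
Reading remainders bottom to top: 4A0D



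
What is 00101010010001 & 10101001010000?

AND: 1 only when both bits are 1
  00101010010001
& 10101001010000
----------------
  00101000010000
Decimal: 2705 & 10832 = 2576



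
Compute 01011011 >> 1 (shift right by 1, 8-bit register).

Original: 01011011 (decimal 91)
Shift right by 1 position
Drop the 1 low bit; fill with zero on the left
Result: 00101101 (decimal 45)
Equivalent: 91 >> 1 = 91 ÷ 2^1 = 45



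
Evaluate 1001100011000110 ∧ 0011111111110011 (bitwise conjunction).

AND: 1 only when both bits are 1
  1001100011000110
& 0011111111110011
------------------
  0001100011000010
Decimal: 39110 & 16371 = 6338



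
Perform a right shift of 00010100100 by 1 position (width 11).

Original: 00010100100 (decimal 164)
Shift right by 1 position
Drop the 1 low bit; fill with zero on the left
Result: 00001010010 (decimal 82)
Equivalent: 164 >> 1 = 164 ÷ 2^1 = 82



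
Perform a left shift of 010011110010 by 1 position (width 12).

Original: 010011110010 (decimal 1266)
Shift left by 1 position
Append 1 zero on the right
Result: 100111100100 (decimal 2532)
Equivalent: 1266 << 1 = 1266 × 2^1 = 2532



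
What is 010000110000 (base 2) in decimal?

Sum of powers of 2 for each 1-bit:
2^4 + 2^5 + 2^10
= 16 + 32 + 1024
= 1072



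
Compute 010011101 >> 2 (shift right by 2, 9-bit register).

Original: 010011101 (decimal 157)
Shift right by 2 positions
Drop the 2 low bits; fill with zeros on the left
Result: 000100111 (decimal 39)
Equivalent: 157 >> 2 = 157 ÷ 2^2 = 39



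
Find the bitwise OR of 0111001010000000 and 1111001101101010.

OR: 1 when either bit is 1
  0111001010000000
| 1111001101101010
------------------
  1111001111101010
Decimal: 29312 | 62314 = 62442



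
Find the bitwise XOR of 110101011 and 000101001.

XOR: 1 when bits differ
  110101011
^ 000101001
-----------
  110000010
Decimal: 427 ^ 41 = 386



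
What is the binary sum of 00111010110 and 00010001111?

Add column by column from the right: bit + bit + carry-in; write the sum mod 2, carry 1 when the sum is 2 or 3.
carry:  01100111100
        00111010110
+       00010001111
-------------------
       001001100101
(the carry out of the leftmost column, 0, becomes the leading bit)
Decimal check:
  00111010110 = 256 + 128 + 64 + 16 + 4 + 2 = 470
  00010001111 = 128 + 8 + 4 + 2 + 1 = 143
  470 + 143 = 613, and 001001100101 = 512 + 64 + 32 + 4 + 1 = 613 ✓



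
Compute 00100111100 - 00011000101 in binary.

Method 1 - Direct subtraction (column by column from the right: bit − bit − borrow-in; if negative, add 2 and borrow 1 from the next column):
borrow: 00110001110
        00100111100
-       00011000101
-------------------
        00001110111

Method 2 - Add two's complement:
Two's complement of 00011000101: invert → 11100111010, add 1 → 11100111011
  00100111100
+ 11100111011
-------------
 100001110111  (end carry out of the top bit = 1)
Discarding the end carry: 00001110111
Decimal check:
  00100111100 = 256 + 32 + 16 + 8 + 4 = 316
  00011000101 = 128 + 64 + 4 + 1 = 197
  316 - 197 = 119, and 00001110111 = 64 + 32 + 16 + 4 + 2 + 1 = 119 ✓



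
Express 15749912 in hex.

Using repeated division by 16 (digits 10–15 are A–F):
15749912 ÷ 16 = 984369 remainder 8
984369 ÷ 16 = 61523 remainder 1
61523 ÷ 16 = 3845 remainder 3
3845 ÷ 16 = 240 remainder 5
240 ÷ 16 = 15 remainder 0
15 ÷ 16 = 0 remainder 15 (F)
Reading remainders bottom to top: F05318



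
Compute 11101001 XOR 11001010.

XOR: 1 when bits differ
  11101001
^ 11001010
----------
  00100011
Decimal: 233 ^ 202 = 35



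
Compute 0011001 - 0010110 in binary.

Method 1 - Direct subtraction (column by column from the right: bit − bit − borrow-in; if negative, add 2 and borrow 1 from the next column):
borrow: 0001100
        0011001
-       0010110
---------------
        0000011

Method 2 - Add two's complement:
Two's complement of 0010110: invert → 1101001, add 1 → 1101010
  0011001
+ 1101010
---------
 10000011  (end carry out of the top bit = 1)
Discarding the end carry: 0000011
Decimal check:
  0011001 = 16 + 8 + 1 = 25
  0010110 = 16 + 4 + 2 = 22
  25 - 22 = 3, and 0000011 = 2 + 1 = 3 ✓



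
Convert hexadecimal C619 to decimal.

Expand by place value (powers of 16):
Digit values: C = 12
C619 = 12 × 16^3 + 6 × 16^2 + 1 × 16^1 + 9 × 16^0
= 12 × 4096 + 6 × 256 + 1 × 16 + 9 × 1
= 49152 + 1536 + 16 + 9
= 50713



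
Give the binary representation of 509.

Using repeated division by 2:
509 ÷ 2 = 254 remainder 1
254 ÷ 2 = 127 remainder 0
127 ÷ 2 = 63 remainder 1
63 ÷ 2 = 31 remainder 1
31 ÷ 2 = 15 remainder 1
15 ÷ 2 = 7 remainder 1
7 ÷ 2 = 3 remainder 1
3 ÷ 2 = 1 remainder 1
1 ÷ 2 = 0 remainder 1
Reading remainders bottom to top: 111111101



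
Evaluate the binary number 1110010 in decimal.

Sum of powers of 2 for each 1-bit:
2^1 + 2^4 + 2^5 + 2^6
= 2 + 16 + 32 + 64
= 114



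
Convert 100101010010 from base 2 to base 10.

Sum of powers of 2 for each 1-bit:
2^1 + 2^4 + 2^6 + 2^8 + 2^11
= 2 + 16 + 64 + 256 + 2048
= 2386



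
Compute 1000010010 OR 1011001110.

OR: 1 when either bit is 1
  1000010010
| 1011001110
------------
  1011011110
Decimal: 530 | 718 = 734



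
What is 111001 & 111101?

AND: 1 only when both bits are 1
  111001
& 111101
--------
  111001
Decimal: 57 & 61 = 57



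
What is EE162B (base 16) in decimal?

Expand by place value (powers of 16):
Digit values: E = 14, B = 11
EE162B = 14 × 16^5 + 14 × 16^4 + 1 × 16^3 + 6 × 16^2 + 2 × 16^1 + 11 × 16^0
= 14 × 1048576 + 14 × 65536 + 1 × 4096 + 6 × 256 + 2 × 16 + 11 × 1
= 14680064 + 917504 + 4096 + 1536 + 32 + 11
= 15603243



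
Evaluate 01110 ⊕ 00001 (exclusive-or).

XOR: 1 when bits differ
  01110
^ 00001
-------
  01111
Decimal: 14 ^ 1 = 15



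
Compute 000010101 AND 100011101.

AND: 1 only when both bits are 1
  000010101
& 100011101
-----------
  000010101
Decimal: 21 & 285 = 21



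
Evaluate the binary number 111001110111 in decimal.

Sum of powers of 2 for each 1-bit:
2^0 + 2^1 + 2^2 + 2^4 + 2^5 + 2^6 + 2^9 + 2^10 + 2^11
= 1 + 2 + 4 + 16 + 32 + 64 + 512 + 1024 + 2048
= 3703



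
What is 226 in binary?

Using repeated division by 2:
226 ÷ 2 = 113 remainder 0
113 ÷ 2 = 56 remainder 1
56 ÷ 2 = 28 remainder 0
28 ÷ 2 = 14 remainder 0
14 ÷ 2 = 7 remainder 0
7 ÷ 2 = 3 remainder 1
3 ÷ 2 = 1 remainder 1
1 ÷ 2 = 0 remainder 1
Reading remainders bottom to top: 11100010



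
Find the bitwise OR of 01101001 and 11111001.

OR: 1 when either bit is 1
  01101001
| 11111001
----------
  11111001
Decimal: 105 | 249 = 249



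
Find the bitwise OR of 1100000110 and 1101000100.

OR: 1 when either bit is 1
  1100000110
| 1101000100
------------
  1101000110
Decimal: 774 | 836 = 838



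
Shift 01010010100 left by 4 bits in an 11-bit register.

Original: 01010010100 (decimal 660)
Shift left by 4 positions
Append 4 zeros on the right and drop the 4 high bits that overflow the 11-bit width
Result: 00101000000 (decimal 320)
Equivalent: 660 << 4 = 660 × 2^4 = 10560, truncated to 11 bits = 320



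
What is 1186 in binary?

Using repeated division by 2:
1186 ÷ 2 = 593 remainder 0
593 ÷ 2 = 296 remainder 1
296 ÷ 2 = 148 remainder 0
148 ÷ 2 = 74 remainder 0
74 ÷ 2 = 37 remainder 0
37 ÷ 2 = 18 remainder 1
18 ÷ 2 = 9 remainder 0
9 ÷ 2 = 4 remainder 1
4 ÷ 2 = 2 remainder 0
2 ÷ 2 = 1 remainder 0
1 ÷ 2 = 0 remainder 1
Reading remainders bottom to top: 10010100010



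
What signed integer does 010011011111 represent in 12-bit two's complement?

Binary: 010011011111
Sign bit: 0 (non-negative)
Read directly as an unsigned value:
010011011111 = 1024 + 128 + 64 + 16 + 8 + 4 + 2 + 1 = 1247
Value: 1247



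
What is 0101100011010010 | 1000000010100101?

OR: 1 when either bit is 1
  0101100011010010
| 1000000010100101
------------------
  1101100011110111
Decimal: 22738 | 32933 = 55543



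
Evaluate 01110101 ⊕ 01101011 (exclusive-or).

XOR: 1 when bits differ
  01110101
^ 01101011
----------
  00011110
Decimal: 117 ^ 107 = 30



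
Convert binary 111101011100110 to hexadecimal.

Group into 4-bit nibbles from right:
  0111 = 7
  1010 = A
  1110 = E
  0110 = 6
Result: 7AE6



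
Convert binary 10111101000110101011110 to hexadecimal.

Group into 4-bit nibbles from right:
  0101 = 5
  1110 = E
  1000 = 8
  1101 = D
  0101 = 5
  1110 = E
Result: 5E8D5E



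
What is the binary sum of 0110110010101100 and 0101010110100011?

Add column by column from the right: bit + bit + carry-in; write the sum mod 2, carry 1 when the sum is 2 or 3.
carry:  1111101101000000
        0110110010101100
+       0101010110100011
------------------------
       01100001001001111
(the carry out of the leftmost column, 0, becomes the leading bit)
Decimal check:
  0110110010101100 = 16384 + 8192 + 2048 + 1024 + 128 + 32 + 8 + 4 = 27820
  0101010110100011 = 16384 + 4096 + 1024 + 256 + 128 + 32 + 2 + 1 = 21923
  27820 + 21923 = 49743, and 01100001001001111 = 32768 + 16384 + 512 + 64 + 8 + 4 + 2 + 1 = 49743 ✓



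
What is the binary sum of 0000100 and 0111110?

Add column by column from the right: bit + bit + carry-in; write the sum mod 2, carry 1 when the sum is 2 or 3.
carry:  1111000
        0000100
+       0111110
---------------
       01000010
(the carry out of the leftmost column, 0, becomes the leading bit)
Decimal check:
  0000100 = 4
  0111110 = 32 + 16 + 8 + 4 + 2 = 62
  4 + 62 = 66, and 01000010 = 64 + 2 = 66 ✓



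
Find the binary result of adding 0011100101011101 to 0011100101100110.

Add column by column from the right: bit + bit + carry-in; write the sum mod 2, carry 1 when the sum is 2 or 3.
carry:  0111001011111000
        0011100101011101
+       0011100101100110
------------------------
       00111001011000011
(the carry out of the leftmost column, 0, becomes the leading bit)
Decimal check:
  0011100101011101 = 8192 + 4096 + 2048 + 256 + 64 + 16 + 8 + 4 + 1 = 14685
  0011100101100110 = 8192 + 4096 + 2048 + 256 + 64 + 32 + 4 + 2 = 14694
  14685 + 14694 = 29379, and 00111001011000011 = 16384 + 8192 + 4096 + 512 + 128 + 64 + 2 + 1 = 29379 ✓



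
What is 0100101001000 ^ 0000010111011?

XOR: 1 when bits differ
  0100101001000
^ 0000010111011
---------------
  0100111110011
Decimal: 2376 ^ 187 = 2547



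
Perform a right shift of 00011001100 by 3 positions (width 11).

Original: 00011001100 (decimal 204)
Shift right by 3 positions
Drop the 3 low bits; fill with zeros on the left
Result: 00000011001 (decimal 25)
Equivalent: 204 >> 3 = 204 ÷ 2^3 = 25



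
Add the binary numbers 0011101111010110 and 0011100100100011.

Add column by column from the right: bit + bit + carry-in; write the sum mod 2, carry 1 when the sum is 2 or 3.
carry:  0111011000001100
        0011101111010110
+       0011100100100011
------------------------
       00111010011111001
(the carry out of the leftmost column, 0, becomes the leading bit)
Decimal check:
  0011101111010110 = 8192 + 4096 + 2048 + 512 + 256 + 128 + 64 + 16 + 4 + 2 = 15318
  0011100100100011 = 8192 + 4096 + 2048 + 256 + 32 + 2 + 1 = 14627
  15318 + 14627 = 29945, and 00111010011111001 = 16384 + 8192 + 4096 + 1024 + 128 + 64 + 32 + 16 + 8 + 1 = 29945 ✓



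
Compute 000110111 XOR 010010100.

XOR: 1 when bits differ
  000110111
^ 010010100
-----------
  010100011
Decimal: 55 ^ 148 = 163



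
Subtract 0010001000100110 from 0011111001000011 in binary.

Method 1 - Direct subtraction (column by column from the right: bit − bit − borrow-in; if negative, add 2 and borrow 1 from the next column):
borrow: 0000000001111000
        0011111001000011
-       0010001000100110
------------------------
        0001110000011101

Method 2 - Add two's complement:
Two's complement of 0010001000100110: invert → 1101110111011001, add 1 → 1101110111011010
  0011111001000011
+ 1101110111011010
------------------
 10001110000011101  (end carry out of the top bit = 1)
Discarding the end carry: 0001110000011101
Decimal check:
  0011111001000011 = 8192 + 4096 + 2048 + 1024 + 512 + 64 + 2 + 1 = 15939
  0010001000100110 = 8192 + 512 + 32 + 4 + 2 = 8742
  15939 - 8742 = 7197, and 0001110000011101 = 4096 + 2048 + 1024 + 16 + 8 + 4 + 1 = 7197 ✓



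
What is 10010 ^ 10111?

XOR: 1 when bits differ
  10010
^ 10111
-------
  00101
Decimal: 18 ^ 23 = 5



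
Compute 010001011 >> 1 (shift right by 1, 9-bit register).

Original: 010001011 (decimal 139)
Shift right by 1 position
Drop the 1 low bit; fill with zero on the left
Result: 001000101 (decimal 69)
Equivalent: 139 >> 1 = 139 ÷ 2^1 = 69



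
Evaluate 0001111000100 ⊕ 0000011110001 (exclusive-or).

XOR: 1 when bits differ
  0001111000100
^ 0000011110001
---------------
  0001100110101
Decimal: 964 ^ 241 = 821



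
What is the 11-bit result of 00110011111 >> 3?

Original: 00110011111 (decimal 415)
Shift right by 3 positions
Drop the 3 low bits; fill with zeros on the left
Result: 00000110011 (decimal 51)
Equivalent: 415 >> 3 = 415 ÷ 2^3 = 51



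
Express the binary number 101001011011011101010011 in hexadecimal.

Group into 4-bit nibbles from right:
  1010 = A
  0101 = 5
  1011 = B
  0111 = 7
  0101 = 5
  0011 = 3
Result: A5B753



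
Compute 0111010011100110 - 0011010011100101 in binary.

Method 1 - Direct subtraction (column by column from the right: bit − bit − borrow-in; if negative, add 2 and borrow 1 from the next column):
borrow: 0000000000000010
        0111010011100110
-       0011010011100101
------------------------
        0100000000000001

Method 2 - Add two's complement:
Two's complement of 0011010011100101: invert → 1100101100011010, add 1 → 1100101100011011
  0111010011100110
+ 1100101100011011
------------------
 10100000000000001  (end carry out of the top bit = 1)
Discarding the end carry: 0100000000000001
Decimal check:
  0111010011100110 = 16384 + 8192 + 4096 + 1024 + 128 + 64 + 32 + 4 + 2 = 29926
  0011010011100101 = 8192 + 4096 + 1024 + 128 + 64 + 32 + 4 + 1 = 13541
  29926 - 13541 = 16385, and 0100000000000001 = 16384 + 1 = 16385 ✓



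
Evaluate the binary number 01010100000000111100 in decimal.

Sum of powers of 2 for each 1-bit:
2^2 + 2^3 + 2^4 + 2^5 + 2^14 + 2^16 + 2^18
= 4 + 8 + 16 + 32 + 16384 + 65536 + 262144
= 344124



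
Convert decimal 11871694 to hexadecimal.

Using repeated division by 16 (digits 10–15 are A–F):
11871694 ÷ 16 = 741980 remainder 14 (E)
741980 ÷ 16 = 46373 remainder 12 (C)
46373 ÷ 16 = 2898 remainder 5
2898 ÷ 16 = 181 remainder 2
181 ÷ 16 = 11 remainder 5
11 ÷ 16 = 0 remainder 11 (B)
Reading remainders bottom to top: B525CE



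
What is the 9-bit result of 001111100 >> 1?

Original: 001111100 (decimal 124)
Shift right by 1 position
Drop the 1 low bit; fill with zero on the left
Result: 000111110 (decimal 62)
Equivalent: 124 >> 1 = 124 ÷ 2^1 = 62



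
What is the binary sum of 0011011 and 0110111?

Add column by column from the right: bit + bit + carry-in; write the sum mod 2, carry 1 when the sum is 2 or 3.
carry:  1111110
        0011011
+       0110111
---------------
       01010010
(the carry out of the leftmost column, 0, becomes the leading bit)
Decimal check:
  0011011 = 16 + 8 + 2 + 1 = 27
  0110111 = 32 + 16 + 4 + 2 + 1 = 55
  27 + 55 = 82, and 01010010 = 64 + 16 + 2 = 82 ✓



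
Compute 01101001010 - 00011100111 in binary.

Method 1 - Direct subtraction (column by column from the right: bit − bit − borrow-in; if negative, add 2 and borrow 1 from the next column):
borrow: 00111001110
        01101001010
-       00011100111
-------------------
        01001100011

Method 2 - Add two's complement:
Two's complement of 00011100111: invert → 11100011000, add 1 → 11100011001
  01101001010
+ 11100011001
-------------
 101001100011  (end carry out of the top bit = 1)
Discarding the end carry: 01001100011
Decimal check:
  01101001010 = 512 + 256 + 64 + 8 + 2 = 842
  00011100111 = 128 + 64 + 32 + 4 + 2 + 1 = 231
  842 - 231 = 611, and 01001100011 = 512 + 64 + 32 + 2 + 1 = 611 ✓



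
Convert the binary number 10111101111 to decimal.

Sum of powers of 2 for each 1-bit:
2^0 + 2^1 + 2^2 + 2^3 + 2^5 + 2^6 + 2^7 + 2^8 + 2^10
= 1 + 2 + 4 + 8 + 32 + 64 + 128 + 256 + 1024
= 1519



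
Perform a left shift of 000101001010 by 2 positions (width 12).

Original: 000101001010 (decimal 330)
Shift left by 2 positions
Append 2 zeros on the right
Result: 010100101000 (decimal 1320)
Equivalent: 330 << 2 = 330 × 2^2 = 1320



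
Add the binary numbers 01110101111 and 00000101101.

Add column by column from the right: bit + bit + carry-in; write the sum mod 2, carry 1 when the sum is 2 or 3.
carry:  00001011110
        01110101111
+       00000101101
-------------------
       001111011100
(the carry out of the leftmost column, 0, becomes the leading bit)
Decimal check:
  01110101111 = 512 + 256 + 128 + 32 + 8 + 4 + 2 + 1 = 943
  00000101101 = 32 + 8 + 4 + 1 = 45
  943 + 45 = 988, and 001111011100 = 512 + 256 + 128 + 64 + 16 + 8 + 4 = 988 ✓



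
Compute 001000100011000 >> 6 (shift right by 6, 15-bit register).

Original: 001000100011000 (decimal 4376)
Shift right by 6 positions
Drop the 6 low bits; fill with zeros on the left
Result: 000000001000100 (decimal 68)
Equivalent: 4376 >> 6 = 4376 ÷ 2^6 = 68



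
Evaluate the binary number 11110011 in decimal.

Sum of powers of 2 for each 1-bit:
2^0 + 2^1 + 2^4 + 2^5 + 2^6 + 2^7
= 1 + 2 + 16 + 32 + 64 + 128
= 243



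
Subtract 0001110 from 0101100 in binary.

Method 1 - Direct subtraction (column by column from the right: bit − bit − borrow-in; if negative, add 2 and borrow 1 from the next column):
borrow: 0111100
        0101100
-       0001110
---------------
        0011110

Method 2 - Add two's complement:
Two's complement of 0001110: invert → 1110001, add 1 → 1110010
  0101100
+ 1110010
---------
 10011110  (end carry out of the top bit = 1)
Discarding the end carry: 0011110
Decimal check:
  0101100 = 32 + 8 + 4 = 44
  0001110 = 8 + 4 + 2 = 14
  44 - 14 = 30, and 0011110 = 16 + 8 + 4 + 2 = 30 ✓



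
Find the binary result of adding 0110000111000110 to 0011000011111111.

Add column by column from the right: bit + bit + carry-in; write the sum mod 2, carry 1 when the sum is 2 or 3.
carry:  1100001111111100
        0110000111000110
+       0011000011111111
------------------------
       01001001011000101
(the carry out of the leftmost column, 0, becomes the leading bit)
Decimal check:
  0110000111000110 = 16384 + 8192 + 256 + 128 + 64 + 4 + 2 = 25030
  0011000011111111 = 8192 + 4096 + 128 + 64 + 32 + 16 + 8 + 4 + 2 + 1 = 12543
  25030 + 12543 = 37573, and 01001001011000101 = 32768 + 4096 + 512 + 128 + 64 + 4 + 1 = 37573 ✓



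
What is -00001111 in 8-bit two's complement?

Original: 00001111
Step 1 - Invert all bits: 11110000
Step 2 - Add 1: 11110001
Verification: 00001111 + 11110001 = 100000000; discarding the end carry (carry out of the top bit) leaves the 8-bit value 00000000, as required for x + (-x)



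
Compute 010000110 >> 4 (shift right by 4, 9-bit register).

Original: 010000110 (decimal 134)
Shift right by 4 positions
Drop the 4 low bits; fill with zeros on the left
Result: 000001000 (decimal 8)
Equivalent: 134 >> 4 = 134 ÷ 2^4 = 8



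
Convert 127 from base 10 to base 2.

Using repeated division by 2:
127 ÷ 2 = 63 remainder 1
63 ÷ 2 = 31 remainder 1
31 ÷ 2 = 15 remainder 1
15 ÷ 2 = 7 remainder 1
7 ÷ 2 = 3 remainder 1
3 ÷ 2 = 1 remainder 1
1 ÷ 2 = 0 remainder 1
Reading remainders bottom to top: 1111111



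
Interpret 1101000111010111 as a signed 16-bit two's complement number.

Binary: 1101000111010111
Sign bit: 1 (negative)
Invert: 0010111000101000
Add 1:  0010111000101001
Magnitude: 0010111000101001 = 8192 + 2048 + 1024 + 512 + 32 + 8 + 1 = 11817
Value: -11817



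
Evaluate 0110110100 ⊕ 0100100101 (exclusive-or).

XOR: 1 when bits differ
  0110110100
^ 0100100101
------------
  0010010001
Decimal: 436 ^ 293 = 145



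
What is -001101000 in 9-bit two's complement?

Original: 001101000
Step 1 - Invert all bits: 110010111
Step 2 - Add 1: 110011000
Verification: 001101000 + 110011000 = 1000000000; discarding the end carry (carry out of the top bit) leaves the 9-bit value 000000000, as required for x + (-x)



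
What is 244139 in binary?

Using repeated division by 2:
244139 ÷ 2 = 122069 remainder 1
122069 ÷ 2 = 61034 remainder 1
61034 ÷ 2 = 30517 remainder 0
30517 ÷ 2 = 15258 remainder 1
15258 ÷ 2 = 7629 remainder 0
7629 ÷ 2 = 3814 remainder 1
3814 ÷ 2 = 1907 remainder 0
1907 ÷ 2 = 953 remainder 1
953 ÷ 2 = 476 remainder 1
476 ÷ 2 = 238 remainder 0
238 ÷ 2 = 119 remainder 0
119 ÷ 2 = 59 remainder 1
59 ÷ 2 = 29 remainder 1
29 ÷ 2 = 14 remainder 1
14 ÷ 2 = 7 remainder 0
7 ÷ 2 = 3 remainder 1
3 ÷ 2 = 1 remainder 1
1 ÷ 2 = 0 remainder 1
Reading remainders bottom to top: 111011100110101011



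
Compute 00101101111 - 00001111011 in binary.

Method 1 - Direct subtraction (column by column from the right: bit − bit − borrow-in; if negative, add 2 and borrow 1 from the next column):
borrow: 00111100000
        00101101111
-       00001111011
-------------------
        00011110100

Method 2 - Add two's complement:
Two's complement of 00001111011: invert → 11110000100, add 1 → 11110000101
  00101101111
+ 11110000101
-------------
 100011110100  (end carry out of the top bit = 1)
Discarding the end carry: 00011110100
Decimal check:
  00101101111 = 256 + 64 + 32 + 8 + 4 + 2 + 1 = 367
  00001111011 = 64 + 32 + 16 + 8 + 2 + 1 = 123
  367 - 123 = 244, and 00011110100 = 128 + 64 + 32 + 16 + 4 = 244 ✓



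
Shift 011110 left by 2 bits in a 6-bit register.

Original: 011110 (decimal 30)
Shift left by 2 positions
Append 2 zeros on the right and drop the 2 high bits that overflow the 6-bit width
Result: 111000 (decimal 56)
Equivalent: 30 << 2 = 30 × 2^2 = 120, truncated to 6 bits = 56



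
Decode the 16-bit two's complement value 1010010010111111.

Binary: 1010010010111111
Sign bit: 1 (negative)
Invert: 0101101101000000
Add 1:  0101101101000001
Magnitude: 0101101101000001 = 16384 + 4096 + 2048 + 512 + 256 + 64 + 1 = 23361
Value: -23361



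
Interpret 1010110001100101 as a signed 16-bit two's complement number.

Binary: 1010110001100101
Sign bit: 1 (negative)
Invert: 0101001110011010
Add 1:  0101001110011011
Magnitude: 0101001110011011 = 16384 + 4096 + 512 + 256 + 128 + 16 + 8 + 2 + 1 = 21403
Value: -21403



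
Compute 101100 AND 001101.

AND: 1 only when both bits are 1
  101100
& 001101
--------
  001100
Decimal: 44 & 13 = 12



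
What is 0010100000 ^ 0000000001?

XOR: 1 when bits differ
  0010100000
^ 0000000001
------------
  0010100001
Decimal: 160 ^ 1 = 161



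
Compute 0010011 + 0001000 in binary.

Add column by column from the right: bit + bit + carry-in; write the sum mod 2, carry 1 when the sum is 2 or 3.
carry:  0000000
        0010011
+       0001000
---------------
       00011011
(the carry out of the leftmost column, 0, becomes the leading bit)
Decimal check:
  0010011 = 16 + 2 + 1 = 19
  0001000 = 8
  19 + 8 = 27, and 00011011 = 16 + 8 + 2 + 1 = 27 ✓



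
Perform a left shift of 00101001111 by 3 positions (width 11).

Original: 00101001111 (decimal 335)
Shift left by 3 positions
Append 3 zeros on the right and drop the 3 high bits that overflow the 11-bit width
Result: 01001111000 (decimal 632)
Equivalent: 335 << 3 = 335 × 2^3 = 2680, truncated to 11 bits = 632



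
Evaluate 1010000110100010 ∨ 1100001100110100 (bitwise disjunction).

OR: 1 when either bit is 1
  1010000110100010
| 1100001100110100
------------------
  1110001110110110
Decimal: 41378 | 49972 = 58294



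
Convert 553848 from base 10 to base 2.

Using repeated division by 2:
553848 ÷ 2 = 276924 remainder 0
276924 ÷ 2 = 138462 remainder 0
138462 ÷ 2 = 69231 remainder 0
69231 ÷ 2 = 34615 remainder 1
34615 ÷ 2 = 17307 remainder 1
17307 ÷ 2 = 8653 remainder 1
8653 ÷ 2 = 4326 remainder 1
4326 ÷ 2 = 2163 remainder 0
2163 ÷ 2 = 1081 remainder 1
1081 ÷ 2 = 540 remainder 1
540 ÷ 2 = 270 remainder 0
270 ÷ 2 = 135 remainder 0
135 ÷ 2 = 67 remainder 1
67 ÷ 2 = 33 remainder 1
33 ÷ 2 = 16 remainder 1
16 ÷ 2 = 8 remainder 0
8 ÷ 2 = 4 remainder 0
4 ÷ 2 = 2 remainder 0
2 ÷ 2 = 1 remainder 0
1 ÷ 2 = 0 remainder 1
Reading remainders bottom to top: 10000111001101111000



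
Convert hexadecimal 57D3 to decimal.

Expand by place value (powers of 16):
Digit values: D = 13
57D3 = 5 × 16^3 + 7 × 16^2 + 13 × 16^1 + 3 × 16^0
= 5 × 4096 + 7 × 256 + 13 × 16 + 3 × 1
= 20480 + 1792 + 208 + 3
= 22483



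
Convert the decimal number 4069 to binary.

Using repeated division by 2:
4069 ÷ 2 = 2034 remainder 1
2034 ÷ 2 = 1017 remainder 0
1017 ÷ 2 = 508 remainder 1
508 ÷ 2 = 254 remainder 0
254 ÷ 2 = 127 remainder 0
127 ÷ 2 = 63 remainder 1
63 ÷ 2 = 31 remainder 1
31 ÷ 2 = 15 remainder 1
15 ÷ 2 = 7 remainder 1
7 ÷ 2 = 3 remainder 1
3 ÷ 2 = 1 remainder 1
1 ÷ 2 = 0 remainder 1
Reading remainders bottom to top: 111111100101



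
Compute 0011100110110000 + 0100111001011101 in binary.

Add column by column from the right: bit + bit + carry-in; write the sum mod 2, carry 1 when the sum is 2 or 3.
carry:  1111111111100000
        0011100110110000
+       0100111001011101
------------------------
       01000100000001101
(the carry out of the leftmost column, 0, becomes the leading bit)
Decimal check:
  0011100110110000 = 8192 + 4096 + 2048 + 256 + 128 + 32 + 16 = 14768
  0100111001011101 = 16384 + 2048 + 1024 + 512 + 64 + 16 + 8 + 4 + 1 = 20061
  14768 + 20061 = 34829, and 01000100000001101 = 32768 + 2048 + 8 + 4 + 1 = 34829 ✓



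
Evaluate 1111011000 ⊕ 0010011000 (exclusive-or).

XOR: 1 when bits differ
  1111011000
^ 0010011000
------------
  1101000000
Decimal: 984 ^ 152 = 832



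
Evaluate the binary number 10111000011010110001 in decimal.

Sum of powers of 2 for each 1-bit:
2^0 + 2^4 + 2^5 + 2^7 + 2^9 + 2^10 + 2^15 + 2^16 + 2^17 + 2^19
= 1 + 16 + 32 + 128 + 512 + 1024 + 32768 + 65536 + 131072 + 524288
= 755377



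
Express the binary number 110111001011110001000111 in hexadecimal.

Group into 4-bit nibbles from right:
  1101 = D
  1100 = C
  1011 = B
  1100 = C
  0100 = 4
  0111 = 7
Result: DCBC47



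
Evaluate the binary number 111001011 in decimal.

Sum of powers of 2 for each 1-bit:
2^0 + 2^1 + 2^3 + 2^6 + 2^7 + 2^8
= 1 + 2 + 8 + 64 + 128 + 256
= 459



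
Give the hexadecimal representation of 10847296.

Using repeated division by 16 (digits 10–15 are A–F):
10847296 ÷ 16 = 677956 remainder 0
677956 ÷ 16 = 42372 remainder 4
42372 ÷ 16 = 2648 remainder 4
2648 ÷ 16 = 165 remainder 8
165 ÷ 16 = 10 remainder 5
10 ÷ 16 = 0 remainder 10 (A)
Reading remainders bottom to top: A58440



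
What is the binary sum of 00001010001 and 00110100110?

Add column by column from the right: bit + bit + carry-in; write the sum mod 2, carry 1 when the sum is 2 or 3.
carry:  00000000000
        00001010001
+       00110100110
-------------------
       000111110111
(the carry out of the leftmost column, 0, becomes the leading bit)
Decimal check:
  00001010001 = 64 + 16 + 1 = 81
  00110100110 = 256 + 128 + 32 + 4 + 2 = 422
  81 + 422 = 503, and 000111110111 = 256 + 128 + 64 + 32 + 16 + 4 + 2 + 1 = 503 ✓



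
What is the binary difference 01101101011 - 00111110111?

Method 1 - Direct subtraction (column by column from the right: bit − bit − borrow-in; if negative, add 2 and borrow 1 from the next column):
borrow: 01111101000
        01101101011
-       00111110111
-------------------
        00101110100

Method 2 - Add two's complement:
Two's complement of 00111110111: invert → 11000001000, add 1 → 11000001001
  01101101011
+ 11000001001
-------------
 100101110100  (end carry out of the top bit = 1)
Discarding the end carry: 00101110100
Decimal check:
  01101101011 = 512 + 256 + 64 + 32 + 8 + 2 + 1 = 875
  00111110111 = 256 + 128 + 64 + 32 + 16 + 4 + 2 + 1 = 503
  875 - 503 = 372, and 00101110100 = 256 + 64 + 32 + 16 + 4 = 372 ✓



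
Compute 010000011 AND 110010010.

AND: 1 only when both bits are 1
  010000011
& 110010010
-----------
  010000010
Decimal: 131 & 402 = 130



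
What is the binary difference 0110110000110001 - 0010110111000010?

Method 1 - Direct subtraction (column by column from the right: bit − bit − borrow-in; if negative, add 2 and borrow 1 from the next column):
borrow: 0111111110011100
        0110110000110001
-       0010110111000010
------------------------
        0011111001101111

Method 2 - Add two's complement:
Two's complement of 0010110111000010: invert → 1101001000111101, add 1 → 1101001000111110
  0110110000110001
+ 1101001000111110
------------------
 10011111001101111  (end carry out of the top bit = 1)
Discarding the end carry: 0011111001101111
Decimal check:
  0110110000110001 = 16384 + 8192 + 2048 + 1024 + 32 + 16 + 1 = 27697
  0010110111000010 = 8192 + 2048 + 1024 + 256 + 128 + 64 + 2 = 11714
  27697 - 11714 = 15983, and 0011111001101111 = 8192 + 4096 + 2048 + 1024 + 512 + 64 + 32 + 8 + 4 + 2 + 1 = 15983 ✓



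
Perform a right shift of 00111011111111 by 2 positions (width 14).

Original: 00111011111111 (decimal 3839)
Shift right by 2 positions
Drop the 2 low bits; fill with zeros on the left
Result: 00001110111111 (decimal 959)
Equivalent: 3839 >> 2 = 3839 ÷ 2^2 = 959



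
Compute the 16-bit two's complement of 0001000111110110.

Original: 0001000111110110
Step 1 - Invert all bits: 1110111000001001
Step 2 - Add 1: 1110111000001010
Verification: 0001000111110110 + 1110111000001010 = 10000000000000000; discarding the end carry (carry out of the top bit) leaves the 16-bit value 0000000000000000, as required for x + (-x)



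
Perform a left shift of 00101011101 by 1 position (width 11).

Original: 00101011101 (decimal 349)
Shift left by 1 position
Append 1 zero on the right
Result: 01010111010 (decimal 698)
Equivalent: 349 << 1 = 349 × 2^1 = 698



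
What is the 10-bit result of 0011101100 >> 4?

Original: 0011101100 (decimal 236)
Shift right by 4 positions
Drop the 4 low bits; fill with zeros on the left
Result: 0000001110 (decimal 14)
Equivalent: 236 >> 4 = 236 ÷ 2^4 = 14



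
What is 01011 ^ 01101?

XOR: 1 when bits differ
  01011
^ 01101
-------
  00110
Decimal: 11 ^ 13 = 6



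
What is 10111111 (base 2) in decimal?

Sum of powers of 2 for each 1-bit:
2^0 + 2^1 + 2^2 + 2^3 + 2^4 + 2^5 + 2^7
= 1 + 2 + 4 + 8 + 16 + 32 + 128
= 191



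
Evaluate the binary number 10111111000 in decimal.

Sum of powers of 2 for each 1-bit:
2^3 + 2^4 + 2^5 + 2^6 + 2^7 + 2^8 + 2^10
= 8 + 16 + 32 + 64 + 128 + 256 + 1024
= 1528



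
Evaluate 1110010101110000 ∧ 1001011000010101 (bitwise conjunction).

AND: 1 only when both bits are 1
  1110010101110000
& 1001011000010101
------------------
  1000010000010000
Decimal: 58736 & 38421 = 33808



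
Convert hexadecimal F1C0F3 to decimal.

Expand by place value (powers of 16):
Digit values: F = 15, C = 12
F1C0F3 = 15 × 16^5 + 1 × 16^4 + 12 × 16^3 + 0 × 16^2 + 15 × 16^1 + 3 × 16^0
= 15 × 1048576 + 1 × 65536 + 12 × 4096 + 0 × 256 + 15 × 16 + 3 × 1
= 15728640 + 65536 + 49152 + 0 + 240 + 3
= 15843571



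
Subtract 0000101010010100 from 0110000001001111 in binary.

Method 1 - Direct subtraction (column by column from the right: bit − bit − borrow-in; if negative, add 2 and borrow 1 from the next column):
borrow: 0011111101100000
        0110000001001111
-       0000101010010100
------------------------
        0101010110111011

Method 2 - Add two's complement:
Two's complement of 0000101010010100: invert → 1111010101101011, add 1 → 1111010101101100
  0110000001001111
+ 1111010101101100
------------------
 10101010110111011  (end carry out of the top bit = 1)
Discarding the end carry: 0101010110111011
Decimal check:
  0110000001001111 = 16384 + 8192 + 64 + 8 + 4 + 2 + 1 = 24655
  0000101010010100 = 2048 + 512 + 128 + 16 + 4 = 2708
  24655 - 2708 = 21947, and 0101010110111011 = 16384 + 4096 + 1024 + 256 + 128 + 32 + 16 + 8 + 2 + 1 = 21947 ✓



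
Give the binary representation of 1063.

Using repeated division by 2:
1063 ÷ 2 = 531 remainder 1
531 ÷ 2 = 265 remainder 1
265 ÷ 2 = 132 remainder 1
132 ÷ 2 = 66 remainder 0
66 ÷ 2 = 33 remainder 0
33 ÷ 2 = 16 remainder 1
16 ÷ 2 = 8 remainder 0
8 ÷ 2 = 4 remainder 0
4 ÷ 2 = 2 remainder 0
2 ÷ 2 = 1 remainder 0
1 ÷ 2 = 0 remainder 1
Reading remainders bottom to top: 10000100111



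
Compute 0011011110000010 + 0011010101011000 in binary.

Add column by column from the right: bit + bit + carry-in; write the sum mod 2, carry 1 when the sum is 2 or 3.
carry:  0110111000000000
        0011011110000010
+       0011010101011000
------------------------
       00110110011011010
(the carry out of the leftmost column, 0, becomes the leading bit)
Decimal check:
  0011011110000010 = 8192 + 4096 + 1024 + 512 + 256 + 128 + 2 = 14210
  0011010101011000 = 8192 + 4096 + 1024 + 256 + 64 + 16 + 8 = 13656
  14210 + 13656 = 27866, and 00110110011011010 = 16384 + 8192 + 2048 + 1024 + 128 + 64 + 16 + 8 + 2 = 27866 ✓



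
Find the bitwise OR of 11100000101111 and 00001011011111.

OR: 1 when either bit is 1
  11100000101111
| 00001011011111
----------------
  11101011111111
Decimal: 14383 | 735 = 15103



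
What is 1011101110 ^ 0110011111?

XOR: 1 when bits differ
  1011101110
^ 0110011111
------------
  1101110001
Decimal: 750 ^ 415 = 881



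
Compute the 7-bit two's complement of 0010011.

Original: 0010011
Step 1 - Invert all bits: 1101100
Step 2 - Add 1: 1101101
Verification: 0010011 + 1101101 = 10000000; discarding the end carry (carry out of the top bit) leaves the 7-bit value 0000000, as required for x + (-x)



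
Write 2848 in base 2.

Using repeated division by 2:
2848 ÷ 2 = 1424 remainder 0
1424 ÷ 2 = 712 remainder 0
712 ÷ 2 = 356 remainder 0
356 ÷ 2 = 178 remainder 0
178 ÷ 2 = 89 remainder 0
89 ÷ 2 = 44 remainder 1
44 ÷ 2 = 22 remainder 0
22 ÷ 2 = 11 remainder 0
11 ÷ 2 = 5 remainder 1
5 ÷ 2 = 2 remainder 1
2 ÷ 2 = 1 remainder 0
1 ÷ 2 = 0 remainder 1
Reading remainders bottom to top: 101100100000



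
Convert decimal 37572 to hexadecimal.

Using repeated division by 16 (digits 10–15 are A–F):
37572 ÷ 16 = 2348 remainder 4
2348 ÷ 16 = 146 remainder 12 (C)
146 ÷ 16 = 9 remainder 2
9 ÷ 16 = 0 remainder 9
Reading remainders bottom to top: 92C4



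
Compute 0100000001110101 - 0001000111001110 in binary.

Method 1 - Direct subtraction (column by column from the right: bit − bit − borrow-in; if negative, add 2 and borrow 1 from the next column):
borrow: 0111111100011100
        0100000001110101
-       0001000111001110
------------------------
        0010111010100111

Method 2 - Add two's complement:
Two's complement of 0001000111001110: invert → 1110111000110001, add 1 → 1110111000110010
  0100000001110101
+ 1110111000110010
------------------
 10010111010100111  (end carry out of the top bit = 1)
Discarding the end carry: 0010111010100111
Decimal check:
  0100000001110101 = 16384 + 64 + 32 + 16 + 4 + 1 = 16501
  0001000111001110 = 4096 + 256 + 128 + 64 + 8 + 4 + 2 = 4558
  16501 - 4558 = 11943, and 0010111010100111 = 8192 + 2048 + 1024 + 512 + 128 + 32 + 4 + 2 + 1 = 11943 ✓



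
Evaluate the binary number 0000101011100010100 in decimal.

Sum of powers of 2 for each 1-bit:
2^2 + 2^4 + 2^8 + 2^9 + 2^10 + 2^12 + 2^14
= 4 + 16 + 256 + 512 + 1024 + 4096 + 16384
= 22292



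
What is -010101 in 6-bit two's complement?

Original: 010101
Step 1 - Invert all bits: 101010
Step 2 - Add 1: 101011
Verification: 010101 + 101011 = 1000000; discarding the end carry (carry out of the top bit) leaves the 6-bit value 000000, as required for x + (-x)



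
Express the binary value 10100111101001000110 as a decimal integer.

Sum of powers of 2 for each 1-bit:
2^1 + 2^2 + 2^6 + 2^9 + 2^11 + 2^12 + 2^13 + 2^14 + 2^17 + 2^19
= 2 + 4 + 64 + 512 + 2048 + 4096 + 8192 + 16384 + 131072 + 524288
= 686662



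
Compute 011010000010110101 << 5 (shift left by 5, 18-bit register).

Original: 011010000010110101 (decimal 106677)
Shift left by 5 positions
Append 5 zeros on the right and drop the 5 high bits that overflow the 18-bit width
Result: 000001011010100000 (decimal 5792)
Equivalent: 106677 << 5 = 106677 × 2^5 = 3413664, truncated to 18 bits = 5792



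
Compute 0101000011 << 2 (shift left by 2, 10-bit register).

Original: 0101000011 (decimal 323)
Shift left by 2 positions
Append 2 zeros on the right and drop the 2 high bits that overflow the 10-bit width
Result: 0100001100 (decimal 268)
Equivalent: 323 << 2 = 323 × 2^2 = 1292, truncated to 10 bits = 268



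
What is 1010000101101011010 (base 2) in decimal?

Sum of powers of 2 for each 1-bit:
2^1 + 2^3 + 2^4 + 2^6 + 2^8 + 2^9 + 2^11 + 2^16 + 2^18
= 2 + 8 + 16 + 64 + 256 + 512 + 2048 + 65536 + 262144
= 330586



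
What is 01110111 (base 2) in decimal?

Sum of powers of 2 for each 1-bit:
2^0 + 2^1 + 2^2 + 2^4 + 2^5 + 2^6
= 1 + 2 + 4 + 16 + 32 + 64
= 119



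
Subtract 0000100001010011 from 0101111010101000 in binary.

Method 1 - Direct subtraction (column by column from the right: bit − bit − borrow-in; if negative, add 2 and borrow 1 from the next column):
borrow: 0000000010101110
        0101111010101000
-       0000100001010011
------------------------
        0101011001010101

Method 2 - Add two's complement:
Two's complement of 0000100001010011: invert → 1111011110101100, add 1 → 1111011110101101
  0101111010101000
+ 1111011110101101
------------------
 10101011001010101  (end carry out of the top bit = 1)
Discarding the end carry: 0101011001010101
Decimal check:
  0101111010101000 = 16384 + 4096 + 2048 + 1024 + 512 + 128 + 32 + 8 = 24232
  0000100001010011 = 2048 + 64 + 16 + 2 + 1 = 2131
  24232 - 2131 = 22101, and 0101011001010101 = 16384 + 4096 + 1024 + 512 + 64 + 16 + 4 + 1 = 22101 ✓

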